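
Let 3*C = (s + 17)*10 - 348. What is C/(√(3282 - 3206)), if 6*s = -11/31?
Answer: -16609*√19/10602 ≈ -6.8286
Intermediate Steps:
s = -11/186 (s = (-11/31)/6 = (-11*1/31)/6 = (⅙)*(-11/31) = -11/186 ≈ -0.059140)
C = -16609/279 (C = ((-11/186 + 17)*10 - 348)/3 = ((3151/186)*10 - 348)/3 = (15755/93 - 348)/3 = (⅓)*(-16609/93) = -16609/279 ≈ -59.530)
C/(√(3282 - 3206)) = -16609/(279*√(3282 - 3206)) = -16609*√19/38/279 = -16609*√19/10602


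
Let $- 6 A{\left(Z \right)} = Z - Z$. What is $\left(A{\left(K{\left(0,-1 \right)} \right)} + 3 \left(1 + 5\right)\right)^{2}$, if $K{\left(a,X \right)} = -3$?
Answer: $324$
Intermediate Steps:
$A{\left(Z \right)} = 0$ ($A{\left(Z \right)} = - \frac{Z - Z}{6} = \left(- \frac{1}{6}\right) 0 = 0$)
$\left(A{\left(K{\left(0,-1 \right)} \right)} + 3 \left(1 + 5\right)\right)^{2} = \left(0 + 3 \left(1 + 5\right)\right)^{2} = \left(0 + 3 \cdot 6\right)^{2} = \left(0 + 18\right)^{2} = 18^{2} = 324$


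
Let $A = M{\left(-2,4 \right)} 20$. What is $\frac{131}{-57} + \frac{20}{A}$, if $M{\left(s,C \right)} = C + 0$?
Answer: $- \frac{467}{228} \approx -2.0482$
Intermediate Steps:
$M{\left(s,C \right)} = C$
$A = 80$ ($A = 4 \cdot 20 = 80$)
$\frac{131}{-57} + \frac{20}{A} = \frac{131}{-57} + \frac{20}{80} = 131 \left(- \frac{1}{57}\right) + 20 \cdot \frac{1}{80} = - \frac{131}{57} + \frac{1}{4} = - \frac{467}{228}$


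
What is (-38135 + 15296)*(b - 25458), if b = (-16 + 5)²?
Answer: 578671743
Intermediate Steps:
b = 121 (b = (-11)² = 121)
(-38135 + 15296)*(b - 25458) = (-38135 + 15296)*(121 - 25458) = -22839*(-25337) = 578671743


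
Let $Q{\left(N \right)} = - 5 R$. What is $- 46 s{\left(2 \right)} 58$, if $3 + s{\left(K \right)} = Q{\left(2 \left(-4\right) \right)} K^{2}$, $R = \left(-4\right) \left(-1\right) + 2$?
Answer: $328164$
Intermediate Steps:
$R = 6$ ($R = 4 + 2 = 6$)
$Q{\left(N \right)} = -30$ ($Q{\left(N \right)} = \left(-5\right) 6 = -30$)
$s{\left(K \right)} = -3 - 30 K^{2}$
$- 46 s{\left(2 \right)} 58 = - 46 \left(-3 - 30 \cdot 2^{2}\right) 58 = - 46 \left(-3 - 120\right) 58 = \left(-46\right) \left(-123\right) 58 = 5658 \cdot 58 = 328164$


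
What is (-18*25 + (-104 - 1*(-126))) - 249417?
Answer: -249845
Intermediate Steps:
(-18*25 + (-104 - 1*(-126))) - 249417 = (-450 + (-104 + 126)) - 249417 = (-450 + 22) - 249417 = -428 - 249417 = -249845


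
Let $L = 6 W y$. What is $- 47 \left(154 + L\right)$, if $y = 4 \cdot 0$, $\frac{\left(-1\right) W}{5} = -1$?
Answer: $-7238$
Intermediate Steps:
$W = 5$ ($W = \left(-5\right) \left(-1\right) = 5$)
$y = 0$
$L = 0$ ($L = 6 \cdot 5 \cdot 0 = 30 \cdot 0 = 0$)
$- 47 \left(154 + L\right) = - 47 \left(154 + 0\right) = \left(-47\right) 154 = -7238$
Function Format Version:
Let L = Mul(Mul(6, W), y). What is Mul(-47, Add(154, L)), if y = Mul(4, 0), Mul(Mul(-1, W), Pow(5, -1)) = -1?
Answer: -7238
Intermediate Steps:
W = 5 (W = Mul(-5, -1) = 5)
y = 0
L = 0 (L = Mul(Mul(6, 5), 0) = Mul(30, 0) = 0)
Mul(-47, Add(154, L)) = Mul(-47, Add(154, 0)) = Mul(-47, 154) = -7238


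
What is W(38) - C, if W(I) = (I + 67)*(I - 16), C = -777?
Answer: 3087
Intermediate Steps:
W(I) = (-16 + I)*(67 + I) (W(I) = (67 + I)*(-16 + I) = (-16 + I)*(67 + I))
W(38) - C = (-1072 + 38² + 51*38) - 1*(-777) = (-1072 + 1444 + 1938) + 777 = 2310 + 777 = 3087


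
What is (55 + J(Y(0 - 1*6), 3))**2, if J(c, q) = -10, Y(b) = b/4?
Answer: 2025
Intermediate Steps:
Y(b) = b/4 (Y(b) = b*(1/4) = b/4)
(55 + J(Y(0 - 1*6), 3))**2 = (55 - 10)**2 = 45**2 = 2025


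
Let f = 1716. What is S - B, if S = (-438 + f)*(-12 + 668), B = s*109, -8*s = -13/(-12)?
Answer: 80484745/96 ≈ 8.3838e+5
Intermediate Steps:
s = -13/96 (s = -(-13)/(8*(-12)) = -(-13)*(-1)/(8*12) = -⅛*13/12 = -13/96 ≈ -0.13542)
B = -1417/96 (B = -13/96*109 = -1417/96 ≈ -14.760)
S = 838368 (S = (-438 + 1716)*(-12 + 668) = 1278*656 = 838368)
S - B = 838368 - 1*(-1417/96) = 838368 + 1417/96 = 80484745/96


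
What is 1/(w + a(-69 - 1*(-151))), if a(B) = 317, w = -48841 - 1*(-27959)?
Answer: -1/20565 ≈ -4.8626e-5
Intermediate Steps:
w = -20882 (w = -48841 + 27959 = -20882)
1/(w + a(-69 - 1*(-151))) = 1/(-20882 + 317) = 1/(-20565) = -1/20565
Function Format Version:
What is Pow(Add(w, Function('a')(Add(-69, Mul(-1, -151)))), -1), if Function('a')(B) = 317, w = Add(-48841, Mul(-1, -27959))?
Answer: Rational(-1, 20565) ≈ -4.8626e-5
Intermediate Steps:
w = -20882 (w = Add(-48841, 27959) = -20882)
Pow(Add(w, Function('a')(Add(-69, Mul(-1, -151)))), -1) = Pow(Add(-20882, 317), -1) = Pow(-20565, -1) = Rational(-1, 20565)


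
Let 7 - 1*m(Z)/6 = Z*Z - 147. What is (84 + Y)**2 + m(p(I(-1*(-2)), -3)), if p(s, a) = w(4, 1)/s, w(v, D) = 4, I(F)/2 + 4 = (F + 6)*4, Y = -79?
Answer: 92999/98 ≈ 948.97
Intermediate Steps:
I(F) = 40 + 8*F (I(F) = -8 + 2*((F + 6)*4) = -8 + 2*((6 + F)*4) = -8 + 2*(24 + 4*F) = -8 + (48 + 8*F) = 40 + 8*F)
p(s, a) = 4/s
m(Z) = 924 - 6*Z**2 (m(Z) = 42 - 6*(Z*Z - 147) = 42 - 6*(Z**2 - 147) = 42 - 6*(-147 + Z**2) = 42 + (882 - 6*Z**2) = 924 - 6*Z**2)
(84 + Y)**2 + m(p(I(-1*(-2)), -3)) = (84 - 79)**2 + (924 - 6*16/(40 + 8*(-1*(-2)))**2) = 5**2 + (924 - 6*16/(40 + 8*2)**2) = 25 + (924 - 6*16/(40 + 16)**2) = 25 + (924 - 6*(4/56)**2) = 25 + (924 - 6*(4*(1/56))**2) = 25 + (924 - 6*(1/14)**2) = 25 + (924 - 6*1/196) = 25 + (924 - 3/98) = 25 + 90549/98 = 92999/98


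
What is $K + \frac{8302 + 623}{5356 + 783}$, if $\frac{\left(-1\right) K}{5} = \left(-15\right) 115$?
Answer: $\frac{7565400}{877} \approx 8626.5$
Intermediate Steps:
$K = 8625$ ($K = - 5 \left(\left(-15\right) 115\right) = \left(-5\right) \left(-1725\right) = 8625$)
$K + \frac{8302 + 623}{5356 + 783} = 8625 + \frac{8302 + 623}{5356 + 783} = 8625 + \frac{8925}{6139} = 8625 + 8925 \cdot \frac{1}{6139} = 8625 + \frac{1275}{877} = \frac{7565400}{877}$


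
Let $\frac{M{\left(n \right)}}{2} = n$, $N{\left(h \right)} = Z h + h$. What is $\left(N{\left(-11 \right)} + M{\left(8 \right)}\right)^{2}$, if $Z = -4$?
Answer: $2401$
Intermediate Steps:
$N{\left(h \right)} = - 3 h$ ($N{\left(h \right)} = - 4 h + h = - 3 h$)
$M{\left(n \right)} = 2 n$
$\left(N{\left(-11 \right)} + M{\left(8 \right)}\right)^{2} = \left(\left(-3\right) \left(-11\right) + 2 \cdot 8\right)^{2} = \left(33 + 16\right)^{2} = 49^{2} = 2401$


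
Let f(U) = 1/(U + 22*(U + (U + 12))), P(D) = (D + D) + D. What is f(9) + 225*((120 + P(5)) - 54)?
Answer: 12192526/669 ≈ 18225.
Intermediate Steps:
P(D) = 3*D (P(D) = 2*D + D = 3*D)
f(U) = 1/(264 + 45*U) (f(U) = 1/(U + 22*(U + (12 + U))) = 1/(U + 22*(12 + 2*U)) = 1/(U + (264 + 44*U)) = 1/(264 + 45*U))
f(9) + 225*((120 + P(5)) - 54) = 1/(3*(88 + 15*9)) + 225*((120 + 3*5) - 54) = 1/(3*(88 + 135)) + 225*((120 + 15) - 54) = (⅓)/223 + 225*(135 - 54) = (⅓)*(1/223) + 225*81 = 1/669 + 18225 = 12192526/669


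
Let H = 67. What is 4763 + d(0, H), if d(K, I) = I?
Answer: 4830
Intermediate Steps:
4763 + d(0, H) = 4763 + 67 = 4830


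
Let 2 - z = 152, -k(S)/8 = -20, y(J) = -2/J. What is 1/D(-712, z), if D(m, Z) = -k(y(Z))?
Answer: -1/160 ≈ -0.0062500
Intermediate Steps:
k(S) = 160 (k(S) = -8*(-20) = 160)
z = -150 (z = 2 - 1*152 = 2 - 152 = -150)
D(m, Z) = -160 (D(m, Z) = -1*160 = -160)
1/D(-712, z) = 1/(-160) = -1/160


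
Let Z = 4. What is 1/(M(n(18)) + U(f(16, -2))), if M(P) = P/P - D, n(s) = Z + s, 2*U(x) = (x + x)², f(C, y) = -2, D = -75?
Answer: 1/84 ≈ 0.011905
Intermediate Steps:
U(x) = 2*x² (U(x) = (x + x)²/2 = (2*x)²/2 = (4*x²)/2 = 2*x²)
n(s) = 4 + s
M(P) = 76 (M(P) = P/P - 1*(-75) = 1 + 75 = 76)
1/(M(n(18)) + U(f(16, -2))) = 1/(76 + 2*(-2)²) = 1/(76 + 2*4) = 1/(76 + 8) = 1/84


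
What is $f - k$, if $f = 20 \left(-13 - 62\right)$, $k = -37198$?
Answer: $35698$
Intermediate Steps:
$f = -1500$ ($f = 20 \left(-75\right) = -1500$)
$f - k = -1500 - -37198 = -1500 + 37198 = 35698$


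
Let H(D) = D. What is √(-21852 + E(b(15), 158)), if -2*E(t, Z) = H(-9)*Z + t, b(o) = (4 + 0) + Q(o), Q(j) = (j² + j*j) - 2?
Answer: I*√21367 ≈ 146.17*I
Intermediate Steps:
Q(j) = -2 + 2*j² (Q(j) = (j² + j²) - 2 = 2*j² - 2 = -2 + 2*j²)
b(o) = 2 + 2*o² (b(o) = (4 + 0) + (-2 + 2*o²) = 4 + (-2 + 2*o²) = 2 + 2*o²)
E(t, Z) = -t/2 + 9*Z/2 (E(t, Z) = -(-9*Z + t)/2 = -(t - 9*Z)/2 = -t/2 + 9*Z/2)
√(-21852 + E(b(15), 158)) = √(-21852 + (-(2 + 2*15²)/2 + (9/2)*158)) = √(-21852 + (-(2 + 2*225)/2 + 711)) = √(-21852 + (-(2 + 450)/2 + 711)) = √(-21852 + (-½*452 + 711)) = √(-21852 + (-226 + 711)) = √(-21852 + 485) = √(-21367) = I*√21367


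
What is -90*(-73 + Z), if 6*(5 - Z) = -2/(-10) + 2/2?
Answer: 6138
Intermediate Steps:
Z = 24/5 (Z = 5 - (-2/(-10) + 2/2)/6 = 5 - (-2*(-⅒) + 2*(½))/6 = 5 - (⅕ + 1)/6 = 5 - ⅙*6/5 = 5 - ⅕ = 24/5 ≈ 4.8000)
-90*(-73 + Z) = -90*(-73 + 24/5) = -90*(-341/5) = 6138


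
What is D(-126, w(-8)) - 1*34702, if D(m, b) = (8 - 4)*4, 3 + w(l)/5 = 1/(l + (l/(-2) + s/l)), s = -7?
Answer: -34686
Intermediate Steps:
w(l) = -15 + 5/(l/2 - 7/l) (w(l) = -15 + 5/(l + (l/(-2) - 7/l)) = -15 + 5/(l + (l*(-½) - 7/l)) = -15 + 5/(l + (-l/2 - 7/l)) = -15 + 5/(l + (-7/l - l/2)) = -15 + 5/(l/2 - 7/l))
D(m, b) = 16 (D(m, b) = 4*4 = 16)
D(-126, w(-8)) - 1*34702 = 16 - 1*34702 = 16 - 34702 = -34686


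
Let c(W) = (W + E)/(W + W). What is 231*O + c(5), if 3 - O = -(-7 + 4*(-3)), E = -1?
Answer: -18478/5 ≈ -3695.6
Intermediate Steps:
c(W) = (-1 + W)/(2*W) (c(W) = (W - 1)/(W + W) = (-1 + W)/((2*W)) = (-1 + W)*(1/(2*W)) = (-1 + W)/(2*W))
O = -16 (O = 3 - (-1)*(-7 + 4*(-3)) = 3 - (-1)*(-7 - 12) = 3 - (-1)*(-19) = 3 - 1*19 = 3 - 19 = -16)
231*O + c(5) = 231*(-16) + (1/2)*(-1 + 5)/5 = -3696 + (1/2)*(1/5)*4 = -3696 + 2/5 = -18478/5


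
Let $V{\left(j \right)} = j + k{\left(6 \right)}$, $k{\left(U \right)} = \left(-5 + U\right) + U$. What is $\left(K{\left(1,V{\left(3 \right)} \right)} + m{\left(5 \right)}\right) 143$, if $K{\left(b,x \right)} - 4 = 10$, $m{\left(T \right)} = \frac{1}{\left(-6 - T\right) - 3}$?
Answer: $\frac{27885}{14} \approx 1991.8$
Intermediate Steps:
$k{\left(U \right)} = -5 + 2 U$
$m{\left(T \right)} = \frac{1}{-9 - T}$
$V{\left(j \right)} = 7 + j$ ($V{\left(j \right)} = j + \left(-5 + 2 \cdot 6\right) = j + \left(-5 + 12\right) = j + 7 = 7 + j$)
$K{\left(b,x \right)} = 14$ ($K{\left(b,x \right)} = 4 + 10 = 14$)
$\left(K{\left(1,V{\left(3 \right)} \right)} + m{\left(5 \right)}\right) 143 = \left(14 - \frac{1}{9 + 5}\right) 143 = \left(14 - \frac{1}{14}\right) 143 = \frac{195}{14} \cdot 143 = \frac{27885}{14}$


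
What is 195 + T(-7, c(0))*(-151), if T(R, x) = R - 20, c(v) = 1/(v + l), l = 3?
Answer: 4272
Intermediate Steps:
c(v) = 1/(3 + v) (c(v) = 1/(v + 3) = 1/(3 + v))
T(R, x) = -20 + R
195 + T(-7, c(0))*(-151) = 195 + (-20 - 7)*(-151) = 195 - 27*(-151) = 195 + 4077 = 4272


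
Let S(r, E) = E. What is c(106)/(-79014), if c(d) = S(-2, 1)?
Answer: -1/79014 ≈ -1.2656e-5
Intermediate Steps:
c(d) = 1
c(106)/(-79014) = 1/(-79014) = 1*(-1/79014) = -1/79014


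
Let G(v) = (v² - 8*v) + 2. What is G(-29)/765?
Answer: 215/153 ≈ 1.4052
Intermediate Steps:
G(v) = 2 + v² - 8*v
G(-29)/765 = (2 + (-29)² - 8*(-29))/765 = (2 + 841 + 232)*(1/765) = 1075*(1/765) = 215/153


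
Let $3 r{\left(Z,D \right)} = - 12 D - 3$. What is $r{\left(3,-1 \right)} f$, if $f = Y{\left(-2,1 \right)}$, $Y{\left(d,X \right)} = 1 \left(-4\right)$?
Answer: $-12$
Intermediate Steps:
$r{\left(Z,D \right)} = -1 - 4 D$ ($r{\left(Z,D \right)} = \frac{- 12 D - 3}{3} = \frac{-3 - 12 D}{3} = -1 - 4 D$)
$Y{\left(d,X \right)} = -4$
$f = -4$
$r{\left(3,-1 \right)} f = \left(-1 - -4\right) \left(-4\right) = \left(-1 + 4\right) \left(-4\right) = 3 \left(-4\right) = -12$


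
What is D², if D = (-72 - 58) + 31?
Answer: 9801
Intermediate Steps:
D = -99 (D = -130 + 31 = -99)
D² = (-99)² = 9801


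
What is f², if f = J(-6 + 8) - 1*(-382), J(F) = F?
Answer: 147456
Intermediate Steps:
f = 384 (f = (-6 + 8) - 1*(-382) = 2 + 382 = 384)
f² = 384² = 147456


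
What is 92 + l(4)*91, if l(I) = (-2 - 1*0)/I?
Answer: 93/2 ≈ 46.500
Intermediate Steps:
l(I) = -2/I (l(I) = (-2 + 0)/I = -2/I)
92 + l(4)*91 = 92 - 2/4*91 = 92 - 2*1/4*91 = 92 - 1/2*91 = 92 - 91/2 = 93/2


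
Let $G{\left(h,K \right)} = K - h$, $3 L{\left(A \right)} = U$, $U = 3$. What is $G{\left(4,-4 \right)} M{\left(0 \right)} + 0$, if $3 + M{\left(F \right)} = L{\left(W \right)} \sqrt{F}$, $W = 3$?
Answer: $24$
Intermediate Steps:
$L{\left(A \right)} = 1$ ($L{\left(A \right)} = \frac{1}{3} \cdot 3 = 1$)
$M{\left(F \right)} = -3 + \sqrt{F}$ ($M{\left(F \right)} = -3 + 1 \sqrt{F} = -3 + \sqrt{F}$)
$G{\left(4,-4 \right)} M{\left(0 \right)} + 0 = \left(-4 - 4\right) \left(-3 + \sqrt{0}\right) + 0 = \left(-4 - 4\right) \left(-3 + 0\right) + 0 = \left(-8\right) \left(-3\right) + 0 = 24 + 0 = 24$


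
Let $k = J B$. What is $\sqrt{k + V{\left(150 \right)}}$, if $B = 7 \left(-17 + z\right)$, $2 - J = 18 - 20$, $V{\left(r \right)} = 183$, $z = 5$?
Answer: $3 i \sqrt{17} \approx 12.369 i$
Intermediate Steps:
$J = 4$ ($J = 2 - \left(18 - 20\right) = 2 - -2 = 2 + 2 = 4$)
$B = -84$ ($B = 7 \left(-17 + 5\right) = 7 \left(-12\right) = -84$)
$k = -336$ ($k = 4 \left(-84\right) = -336$)
$\sqrt{k + V{\left(150 \right)}} = \sqrt{-336 + 183} = \sqrt{-153} = 3 i \sqrt{17}$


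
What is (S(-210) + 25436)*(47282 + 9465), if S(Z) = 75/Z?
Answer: 20207549953/14 ≈ 1.4434e+9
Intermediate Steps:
(S(-210) + 25436)*(47282 + 9465) = (75/(-210) + 25436)*(47282 + 9465) = (75*(-1/210) + 25436)*56747 = (-5/14 + 25436)*56747 = (356099/14)*56747 = 20207549953/14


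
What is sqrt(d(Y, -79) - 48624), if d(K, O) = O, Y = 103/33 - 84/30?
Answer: I*sqrt(48703) ≈ 220.69*I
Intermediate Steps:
Y = 53/165 (Y = 103*(1/33) - 84*1/30 = 103/33 - 14/5 = 53/165 ≈ 0.32121)
sqrt(d(Y, -79) - 48624) = sqrt(-79 - 48624) = sqrt(-48703) = I*sqrt(48703)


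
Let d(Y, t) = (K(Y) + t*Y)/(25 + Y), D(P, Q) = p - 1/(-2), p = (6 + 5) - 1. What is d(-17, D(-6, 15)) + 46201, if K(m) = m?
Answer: 738825/16 ≈ 46177.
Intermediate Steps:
p = 10 (p = 11 - 1 = 10)
D(P, Q) = 21/2 (D(P, Q) = 10 - 1/(-2) = 10 - 1*(-1/2) = 10 + 1/2 = 21/2)
d(Y, t) = (Y + Y*t)/(25 + Y) (d(Y, t) = (Y + t*Y)/(25 + Y) = (Y + Y*t)/(25 + Y))
d(-17, D(-6, 15)) + 46201 = -17*(1 + 21/2)/(25 - 17) + 46201 = -17*23/2/8 + 46201 = -17*1/8*23/2 + 46201 = -391/16 + 46201 = 738825/16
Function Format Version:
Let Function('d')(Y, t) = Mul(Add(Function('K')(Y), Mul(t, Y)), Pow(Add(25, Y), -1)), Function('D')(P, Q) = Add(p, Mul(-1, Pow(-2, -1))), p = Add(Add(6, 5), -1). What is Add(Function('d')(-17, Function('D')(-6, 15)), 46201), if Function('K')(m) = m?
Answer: Rational(738825, 16) ≈ 46177.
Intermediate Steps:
p = 10 (p = Add(11, -1) = 10)
Function('D')(P, Q) = Rational(21, 2) (Function('D')(P, Q) = Add(10, Mul(-1, Pow(-2, -1))) = Add(10, Mul(-1, Rational(-1, 2))) = Add(10, Rational(1, 2)) = Rational(21, 2))
Function('d')(Y, t) = Mul(Pow(Add(25, Y), -1), Add(Y, Mul(Y, t))) (Function('d')(Y, t) = Mul(Add(Y, Mul(t, Y)), Pow(Add(25, Y), -1)) = Mul(Add(Y, Mul(Y, t)), Pow(Add(25, Y), -1)) = Mul(Pow(Add(25, Y), -1), Add(Y, Mul(Y, t))))
Add(Function('d')(-17, Function('D')(-6, 15)), 46201) = Add(Mul(-17, Pow(Add(25, -17), -1), Add(1, Rational(21, 2))), 46201) = Add(Mul(-17, Pow(8, -1), Rational(23, 2)), 46201) = Add(Mul(-17, Rational(1, 8), Rational(23, 2)), 46201) = Add(Rational(-391, 16), 46201) = Rational(738825, 16)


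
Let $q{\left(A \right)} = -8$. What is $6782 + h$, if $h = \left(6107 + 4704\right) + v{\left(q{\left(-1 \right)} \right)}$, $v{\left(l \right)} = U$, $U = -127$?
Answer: $17466$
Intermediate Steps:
$v{\left(l \right)} = -127$
$h = 10684$ ($h = \left(6107 + 4704\right) - 127 = 10811 - 127 = 10684$)
$6782 + h = 6782 + 10684 = 17466$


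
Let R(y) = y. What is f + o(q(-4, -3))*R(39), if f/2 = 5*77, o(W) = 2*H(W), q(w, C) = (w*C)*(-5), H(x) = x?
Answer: -3910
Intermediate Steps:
q(w, C) = -5*C*w (q(w, C) = (C*w)*(-5) = -5*C*w)
o(W) = 2*W
f = 770 (f = 2*(5*77) = 2*385 = 770)
f + o(q(-4, -3))*R(39) = 770 + (2*(-5*(-3)*(-4)))*39 = 770 + (2*(-60))*39 = 770 - 120*39 = 770 - 4680 = -3910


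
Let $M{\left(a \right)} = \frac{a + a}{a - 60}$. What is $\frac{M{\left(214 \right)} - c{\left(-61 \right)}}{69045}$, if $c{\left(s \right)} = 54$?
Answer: $- \frac{3944}{5316465} \approx -0.00074185$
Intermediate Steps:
$M{\left(a \right)} = \frac{2 a}{-60 + a}$
$\frac{M{\left(214 \right)} - c{\left(-61 \right)}}{69045} = \frac{2 \cdot 214 \frac{1}{-60 + 214} - 54}{69045} = \left(2 \cdot 214 \cdot \frac{1}{154} - 54\right) \frac{1}{69045} = \left(\frac{214}{77} - 54\right) \frac{1}{69045} = \left(- \frac{3944}{77}\right) \frac{1}{69045} = - \frac{3944}{5316465}$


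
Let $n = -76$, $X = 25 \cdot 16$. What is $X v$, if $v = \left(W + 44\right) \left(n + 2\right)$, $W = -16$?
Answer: $-828800$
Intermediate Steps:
$X = 400$
$v = -2072$ ($v = \left(-16 + 44\right) \left(-76 + 2\right) = 28 \left(-74\right) = -2072$)
$X v = 400 \left(-2072\right) = -828800$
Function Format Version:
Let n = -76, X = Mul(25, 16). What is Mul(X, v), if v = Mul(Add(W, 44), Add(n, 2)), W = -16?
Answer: -828800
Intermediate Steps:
X = 400
v = -2072 (v = Mul(Add(-16, 44), Add(-76, 2)) = Mul(28, -74) = -2072)
Mul(X, v) = Mul(400, -2072) = -828800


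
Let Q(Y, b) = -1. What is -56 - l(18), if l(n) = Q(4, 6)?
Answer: -55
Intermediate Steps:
l(n) = -1
-56 - l(18) = -56 - 1*(-1) = -56 + 1 = -55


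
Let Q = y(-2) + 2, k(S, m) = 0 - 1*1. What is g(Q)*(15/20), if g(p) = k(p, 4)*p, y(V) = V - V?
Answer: -3/2 ≈ -1.5000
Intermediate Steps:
k(S, m) = -1 (k(S, m) = 0 - 1 = -1)
y(V) = 0
Q = 2 (Q = 0 + 2 = 2)
g(p) = -p
g(Q)*(15/20) = (-1*2)*(15/20) = -30/20 = -2*3/4 = -3/2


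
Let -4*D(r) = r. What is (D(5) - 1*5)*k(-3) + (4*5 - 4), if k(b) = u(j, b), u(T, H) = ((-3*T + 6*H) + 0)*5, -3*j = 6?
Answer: 391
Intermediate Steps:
j = -2 (j = -⅓*6 = -2)
D(r) = -r/4
u(T, H) = -15*T + 30*H (u(T, H) = (-3*T + 6*H)*5 = -15*T + 30*H)
k(b) = 30 + 30*b (k(b) = -15*(-2) + 30*b = 30 + 30*b)
(D(5) - 1*5)*k(-3) + (4*5 - 4) = (-¼*5 - 1*5)*(30 + 30*(-3)) + (4*5 - 4) = (-5/4 - 5)*(30 - 90) + (20 - 4) = -25/4*(-60) + 16 = 375 + 16 = 391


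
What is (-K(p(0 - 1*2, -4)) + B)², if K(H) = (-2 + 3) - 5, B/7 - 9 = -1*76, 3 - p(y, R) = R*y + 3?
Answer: 216225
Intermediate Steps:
p(y, R) = -R*y (p(y, R) = 3 - (R*y + 3) = 3 - (3 + R*y) = 3 + (-3 - R*y) = -R*y)
B = -469 (B = 63 + 7*(-1*76) = 63 + 7*(-76) = 63 - 532 = -469)
K(H) = -4 (K(H) = 1 - 5 = -4)
(-K(p(0 - 1*2, -4)) + B)² = (-1*(-4) - 469)² = (4 - 469)² = (-465)² = 216225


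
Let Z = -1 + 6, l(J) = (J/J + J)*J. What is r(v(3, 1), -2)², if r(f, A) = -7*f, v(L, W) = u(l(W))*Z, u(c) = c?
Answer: 4900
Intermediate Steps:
l(J) = J*(1 + J) (l(J) = (1 + J)*J = J*(1 + J))
Z = 5
v(L, W) = 5*W*(1 + W) (v(L, W) = (W*(1 + W))*5 = 5*W*(1 + W))
r(v(3, 1), -2)² = (-35*(1 + 1))² = (-35*2)² = (-7*10)² = (-70)² = 4900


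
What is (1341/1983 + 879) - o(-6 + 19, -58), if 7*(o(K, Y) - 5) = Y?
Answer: 4085465/4627 ≈ 882.96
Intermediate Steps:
o(K, Y) = 5 + Y/7
(1341/1983 + 879) - o(-6 + 19, -58) = (1341/1983 + 879) - (5 + (1/7)*(-58)) = (1341*(1/1983) + 879) - (5 - 58/7) = (447/661 + 879) - 1*(-23/7) = 581466/661 + 23/7 = 4085465/4627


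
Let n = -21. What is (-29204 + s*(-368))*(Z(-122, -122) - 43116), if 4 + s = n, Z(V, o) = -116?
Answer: 864812928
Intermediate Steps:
s = -25 (s = -4 - 21 = -25)
(-29204 + s*(-368))*(Z(-122, -122) - 43116) = (-29204 - 25*(-368))*(-116 - 43116) = (-29204 + 9200)*(-43232) = -20004*(-43232) = 864812928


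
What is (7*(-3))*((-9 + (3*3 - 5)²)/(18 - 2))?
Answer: -147/16 ≈ -9.1875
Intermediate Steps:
(7*(-3))*((-9 + (3*3 - 5)²)/(18 - 2)) = -21*(-9 + (9 - 5)²)/16 = -21*(-9 + 4²)/16 = -21*(-9 + 16)/16 = -147/16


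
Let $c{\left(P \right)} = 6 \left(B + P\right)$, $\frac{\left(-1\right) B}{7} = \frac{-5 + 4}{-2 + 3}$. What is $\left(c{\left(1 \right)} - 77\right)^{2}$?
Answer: $841$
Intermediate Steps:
$B = 7$ ($B = - 7 \frac{-5 + 4}{-2 + 3} = - 7 \left(- 1^{-1}\right) = - 7 \left(\left(-1\right) 1\right) = \left(-7\right) \left(-1\right) = 7$)
$c{\left(P \right)} = 42 + 6 P$ ($c{\left(P \right)} = 6 \left(7 + P\right) = 42 + 6 P$)
$\left(c{\left(1 \right)} - 77\right)^{2} = \left(\left(42 + 6 \cdot 1\right) - 77\right)^{2} = \left(\left(42 + 6\right) - 77\right)^{2} = \left(48 - 77\right)^{2} = \left(-29\right)^{2} = 841$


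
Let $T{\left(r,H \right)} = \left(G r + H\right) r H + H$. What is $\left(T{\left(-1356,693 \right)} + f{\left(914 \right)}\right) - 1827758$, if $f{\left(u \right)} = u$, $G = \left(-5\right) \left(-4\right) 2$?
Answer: $50316718125$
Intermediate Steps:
$G = 40$ ($G = 20 \cdot 2 = 40$)
$T{\left(r,H \right)} = H + H r \left(H + 40 r\right)$ ($T{\left(r,H \right)} = \left(40 r + H\right) r H + H = \left(H + 40 r\right) r H + H = r \left(H + 40 r\right) H + H = H r \left(H + 40 r\right) + H = H + H r \left(H + 40 r\right)$)
$\left(T{\left(-1356,693 \right)} + f{\left(914 \right)}\right) - 1827758 = \left(693 \left(1 + 40 \left(-1356\right)^{2} + 693 \left(-1356\right)\right) + 914\right) - 1827758 = \left(693 \left(1 + 40 \cdot 1838736 - 939708\right) + 914\right) - 1827758 = \left(693 \left(1 + 73549440 - 939708\right) + 914\right) - 1827758 = \left(693 \cdot 72609733 + 914\right) - 1827758 = \left(50318544969 + 914\right) - 1827758 = 50318545883 - 1827758 = 50316718125$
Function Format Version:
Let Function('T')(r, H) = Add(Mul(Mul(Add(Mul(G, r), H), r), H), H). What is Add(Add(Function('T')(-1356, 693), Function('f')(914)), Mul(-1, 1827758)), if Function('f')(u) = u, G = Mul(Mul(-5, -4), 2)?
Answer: 50316718125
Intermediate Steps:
G = 40 (G = Mul(20, 2) = 40)
Function('T')(r, H) = Add(H, Mul(H, r, Add(H, Mul(40, r)))) (Function('T')(r, H) = Add(Mul(Mul(Add(Mul(40, r), H), r), H), H) = Add(Mul(Mul(Add(H, Mul(40, r)), r), H), H) = Add(Mul(Mul(r, Add(H, Mul(40, r))), H), H) = Add(Mul(H, r, Add(H, Mul(40, r))), H) = Add(H, Mul(H, r, Add(H, Mul(40, r)))))
Add(Add(Function('T')(-1356, 693), Function('f')(914)), Mul(-1, 1827758)) = Add(Add(Mul(693, Add(1, Mul(40, Pow(-1356, 2)), Mul(693, -1356))), 914), Mul(-1, 1827758)) = Add(Add(Mul(693, Add(1, Mul(40, 1838736), -939708)), 914), -1827758) = Add(Add(Mul(693, Add(1, 73549440, -939708)), 914), -1827758) = Add(Add(Mul(693, 72609733), 914), -1827758) = Add(Add(50318544969, 914), -1827758) = Add(50318545883, -1827758) = 50316718125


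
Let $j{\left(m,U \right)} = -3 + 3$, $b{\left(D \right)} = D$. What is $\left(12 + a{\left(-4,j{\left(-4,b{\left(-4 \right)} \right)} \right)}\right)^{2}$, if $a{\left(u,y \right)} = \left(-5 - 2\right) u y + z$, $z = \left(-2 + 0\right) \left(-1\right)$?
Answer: $196$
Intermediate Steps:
$j{\left(m,U \right)} = 0$
$z = 2$ ($z = \left(-2\right) \left(-1\right) = 2$)
$a{\left(u,y \right)} = 2 - 7 u y$ ($a{\left(u,y \right)} = \left(-5 - 2\right) u y + 2 = - 7 u y + 2 = 2 - 7 u y$)
$\left(12 + a{\left(-4,j{\left(-4,b{\left(-4 \right)} \right)} \right)}\right)^{2} = \left(12 + \left(2 - \left(-28\right) 0\right)\right)^{2} = \left(12 + \left(2 + 0\right)\right)^{2} = \left(12 + 2\right)^{2} = 14^{2} = 196$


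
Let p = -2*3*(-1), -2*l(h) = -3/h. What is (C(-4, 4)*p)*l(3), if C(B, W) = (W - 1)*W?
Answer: 36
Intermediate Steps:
C(B, W) = W*(-1 + W) (C(B, W) = (-1 + W)*W = W*(-1 + W))
l(h) = 3/(2*h) (l(h) = -(-3)/(2*h) = 3/(2*h))
p = 6 (p = -6*(-1) = 6)
(C(-4, 4)*p)*l(3) = ((4*(-1 + 4))*6)*((3/2)/3) = ((4*3)*6)*((3/2)*(⅓)) = (12*6)*(½) = 72*(½) = 36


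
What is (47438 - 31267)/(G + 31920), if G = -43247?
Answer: -16171/11327 ≈ -1.4277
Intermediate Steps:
(47438 - 31267)/(G + 31920) = (47438 - 31267)/(-43247 + 31920) = 16171/(-11327) = 16171*(-1/11327) = -16171/11327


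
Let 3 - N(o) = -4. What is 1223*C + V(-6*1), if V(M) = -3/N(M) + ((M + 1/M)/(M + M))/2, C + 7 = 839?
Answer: 1025676115/1008 ≈ 1.0175e+6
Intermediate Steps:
C = 832 (C = -7 + 839 = 832)
N(o) = 7 (N(o) = 3 - 1*(-4) = 3 + 4 = 7)
V(M) = -3/7 + (M + 1/M)/(4*M) (V(M) = -3/7 + ((M + 1/M)/(M + M))/2 = -3*1/7 + ((M + 1/M)/((2*M)))*(1/2) = -3/7 + ((M + 1/M)*(1/(2*M)))*(1/2) = -3/7 + ((M + 1/M)/(2*M))*(1/2) = -3/7 + (M + 1/M)/(4*M))
1223*C + V(-6*1) = 1223*832 + (-5/28 + 1/(4*(-6*1)**2)) = 1017536 + (-5/28 + (1/4)/(-6)**2) = 1017536 + (-5/28 + (1/4)*(1/36)) = 1017536 + (-5/28 + 1/144) = 1017536 - 173/1008 = 1025676115/1008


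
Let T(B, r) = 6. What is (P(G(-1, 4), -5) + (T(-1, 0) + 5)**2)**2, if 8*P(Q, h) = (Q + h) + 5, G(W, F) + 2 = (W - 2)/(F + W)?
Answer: 931225/64 ≈ 14550.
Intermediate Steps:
G(W, F) = -2 + (-2 + W)/(F + W) (G(W, F) = -2 + (W - 2)/(F + W) = -2 + (-2 + W)/(F + W))
P(Q, h) = 5/8 + Q/8 + h/8 (P(Q, h) = ((Q + h) + 5)/8 = (5 + Q + h)/8 = 5/8 + Q/8 + h/8)
(P(G(-1, 4), -5) + (T(-1, 0) + 5)**2)**2 = ((5/8 + ((-2 - 1*(-1) - 2*4)/(4 - 1))/8 + (1/8)*(-5)) + (6 + 5)**2)**2 = ((5/8 + ((-2 + 1 - 8)/3)/8 - 5/8) + 11**2)**2 = ((5/8 + ((1/3)*(-9))/8 - 5/8) + 121)**2 = ((5/8 + (1/8)*(-3) - 5/8) + 121)**2 = ((5/8 - 3/8 - 5/8) + 121)**2 = (-3/8 + 121)**2 = (965/8)**2 = 931225/64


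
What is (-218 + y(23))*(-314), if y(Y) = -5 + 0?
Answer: 70022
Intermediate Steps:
y(Y) = -5
(-218 + y(23))*(-314) = (-218 - 5)*(-314) = -223*(-314) = 70022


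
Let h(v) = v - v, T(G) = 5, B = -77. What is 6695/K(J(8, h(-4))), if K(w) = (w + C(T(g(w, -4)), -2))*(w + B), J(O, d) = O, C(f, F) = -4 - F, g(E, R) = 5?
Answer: -6695/414 ≈ -16.172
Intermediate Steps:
h(v) = 0
K(w) = (-77 + w)*(-2 + w) (K(w) = (w + (-4 - 1*(-2)))*(w - 77) = (w + (-4 + 2))*(-77 + w) = (w - 2)*(-77 + w) = (-2 + w)*(-77 + w) = (-77 + w)*(-2 + w))
6695/K(J(8, h(-4))) = 6695/(154 + 8² - 79*8) = 6695/(154 + 64 - 632) = 6695/(-414) = 6695*(-1/414) = -6695/414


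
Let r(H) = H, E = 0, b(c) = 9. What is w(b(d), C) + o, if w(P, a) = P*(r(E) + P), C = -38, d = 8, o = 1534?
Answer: 1615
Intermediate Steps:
w(P, a) = P² (w(P, a) = P*(0 + P) = P*P = P²)
w(b(d), C) + o = 9² + 1534 = 81 + 1534 = 1615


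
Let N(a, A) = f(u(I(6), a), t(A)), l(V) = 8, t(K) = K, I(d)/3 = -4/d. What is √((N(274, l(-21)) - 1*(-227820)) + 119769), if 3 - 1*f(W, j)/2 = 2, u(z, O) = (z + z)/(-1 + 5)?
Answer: √347591 ≈ 589.57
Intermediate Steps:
I(d) = -12/d (I(d) = 3*(-4/d) = -12/d)
u(z, O) = z/2 (u(z, O) = (2*z)/4 = (2*z)*(¼) = z/2)
f(W, j) = 2 (f(W, j) = 6 - 2*2 = 6 - 4 = 2)
N(a, A) = 2
√((N(274, l(-21)) - 1*(-227820)) + 119769) = √((2 - 1*(-227820)) + 119769) = √((2 + 227820) + 119769) = √(227822 + 119769) = √347591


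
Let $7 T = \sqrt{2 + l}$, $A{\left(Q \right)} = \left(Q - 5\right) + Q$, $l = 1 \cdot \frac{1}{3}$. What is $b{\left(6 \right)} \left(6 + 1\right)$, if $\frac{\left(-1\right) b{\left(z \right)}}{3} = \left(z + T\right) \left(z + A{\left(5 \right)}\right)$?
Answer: $-1386 - 11 \sqrt{21} \approx -1436.4$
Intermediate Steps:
$l = \frac{1}{3}$ ($l = 1 \cdot \frac{1}{3} = \frac{1}{3} \approx 0.33333$)
$A{\left(Q \right)} = -5 + 2 Q$ ($A{\left(Q \right)} = \left(-5 + Q\right) + Q = -5 + 2 Q$)
$T = \frac{\sqrt{21}}{21}$ ($T = \frac{\sqrt{2 + \frac{1}{3}}}{7} = \frac{\sqrt{\frac{7}{3}}}{7} = \frac{\frac{1}{3} \sqrt{21}}{7} = \frac{\sqrt{21}}{21} \approx 0.21822$)
$b{\left(z \right)} = - 3 \left(5 + z\right) \left(z + \frac{\sqrt{21}}{21}\right)$ ($b{\left(z \right)} = - 3 \left(z + \frac{\sqrt{21}}{21}\right) \left(z + \left(-5 + 2 \cdot 5\right)\right) = - 3 \left(z + \frac{\sqrt{21}}{21}\right) \left(z + \left(-5 + 10\right)\right) = - 3 \left(z + \frac{\sqrt{21}}{21}\right) \left(z + 5\right) = - 3 \left(z + \frac{\sqrt{21}}{21}\right) \left(5 + z\right) = - 3 \left(5 + z\right) \left(z + \frac{\sqrt{21}}{21}\right)$)
$b{\left(6 \right)} \left(6 + 1\right) = \left(\left(-15\right) 6 - 3 \cdot 6^{2} - \frac{5 \sqrt{21}}{7} - \frac{6 \sqrt{21}}{7}\right) \left(6 + 1\right) = \left(-90 - 108 - \frac{5 \sqrt{21}}{7} - \frac{6 \sqrt{21}}{7}\right) 7 = \left(-198 - \frac{11 \sqrt{21}}{7}\right) 7 = -1386 - 11 \sqrt{21}$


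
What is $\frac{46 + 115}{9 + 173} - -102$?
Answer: $\frac{2675}{26} \approx 102.88$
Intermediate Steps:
$\frac{46 + 115}{9 + 173} - -102 = \frac{161}{182} + 102 = 161 \cdot \frac{1}{182} + 102 = \frac{23}{26} + 102 = \frac{2675}{26}$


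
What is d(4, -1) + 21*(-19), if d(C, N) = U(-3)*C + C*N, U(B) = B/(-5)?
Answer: -2003/5 ≈ -400.60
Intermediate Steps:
U(B) = -B/5 (U(B) = B*(-1/5) = -B/5)
d(C, N) = 3*C/5 + C*N (d(C, N) = (-1/5*(-3))*C + C*N = 3*C/5 + C*N)
d(4, -1) + 21*(-19) = (1/5)*4*(3 + 5*(-1)) + 21*(-19) = (1/5)*4*(3 - 5) - 399 = (1/5)*4*(-2) - 399 = -8/5 - 399 = -2003/5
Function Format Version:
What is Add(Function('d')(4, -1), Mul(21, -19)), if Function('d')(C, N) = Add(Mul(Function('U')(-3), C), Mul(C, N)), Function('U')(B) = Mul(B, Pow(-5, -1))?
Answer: Rational(-2003, 5) ≈ -400.60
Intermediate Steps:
Function('U')(B) = Mul(Rational(-1, 5), B) (Function('U')(B) = Mul(B, Rational(-1, 5)) = Mul(Rational(-1, 5), B))
Function('d')(C, N) = Add(Mul(Rational(3, 5), C), Mul(C, N)) (Function('d')(C, N) = Add(Mul(Mul(Rational(-1, 5), -3), C), Mul(C, N)) = Add(Mul(Rational(3, 5), C), Mul(C, N)))
Add(Function('d')(4, -1), Mul(21, -19)) = Add(Mul(Rational(1, 5), 4, Add(3, Mul(5, -1))), Mul(21, -19)) = Add(Mul(Rational(1, 5), 4, Add(3, -5)), -399) = Add(Mul(Rational(1, 5), 4, -2), -399) = Add(Rational(-8, 5), -399) = Rational(-2003, 5)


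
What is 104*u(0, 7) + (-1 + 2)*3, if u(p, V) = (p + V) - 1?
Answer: 627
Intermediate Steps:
u(p, V) = -1 + V + p (u(p, V) = (V + p) - 1 = -1 + V + p)
104*u(0, 7) + (-1 + 2)*3 = 104*(-1 + 7 + 0) + (-1 + 2)*3 = 104*6 + 1*3 = 624 + 3 = 627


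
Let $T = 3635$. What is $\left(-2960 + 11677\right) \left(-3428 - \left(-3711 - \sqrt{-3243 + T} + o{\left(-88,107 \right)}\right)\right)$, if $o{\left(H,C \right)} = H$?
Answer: $3234007 + 122038 \sqrt{2} \approx 3.4066 \cdot 10^{6}$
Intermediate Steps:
$\left(-2960 + 11677\right) \left(-3428 - \left(-3711 - \sqrt{-3243 + T} + o{\left(-88,107 \right)}\right)\right) = \left(-2960 + 11677\right) \left(-3428 - \left(-3799 - \sqrt{-3243 + 3635}\right)\right) = 8717 \left(-3428 + \left(\left(\left(\sqrt{392} + 7713\right) - 4002\right) + 88\right)\right) = 8717 \left(-3428 + \left(\left(\left(14 \sqrt{2} + 7713\right) - 4002\right) + 88\right)\right) = 8717 \left(-3428 + \left(\left(\left(7713 + 14 \sqrt{2}\right) - 4002\right) + 88\right)\right) = 8717 \left(-3428 + \left(\left(3711 + 14 \sqrt{2}\right) + 88\right)\right) = 8717 \left(-3428 + \left(3799 + 14 \sqrt{2}\right)\right) = 8717 \left(371 + 14 \sqrt{2}\right) = 3234007 + 122038 \sqrt{2}$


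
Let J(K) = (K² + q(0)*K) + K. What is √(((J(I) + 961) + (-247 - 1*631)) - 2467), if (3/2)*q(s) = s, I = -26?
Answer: 17*I*√6 ≈ 41.641*I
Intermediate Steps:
q(s) = 2*s/3
J(K) = K + K² (J(K) = (K² + ((⅔)*0)*K) + K = (K² + 0*K) + K = (K² + 0) + K = K² + K = K + K²)
√(((J(I) + 961) + (-247 - 1*631)) - 2467) = √(((-26*(1 - 26) + 961) + (-247 - 1*631)) - 2467) = √(((-26*(-25) + 961) + (-247 - 631)) - 2467) = √(((650 + 961) - 878) - 2467) = √((1611 - 878) - 2467) = √(733 - 2467) = √(-1734) = 17*I*√6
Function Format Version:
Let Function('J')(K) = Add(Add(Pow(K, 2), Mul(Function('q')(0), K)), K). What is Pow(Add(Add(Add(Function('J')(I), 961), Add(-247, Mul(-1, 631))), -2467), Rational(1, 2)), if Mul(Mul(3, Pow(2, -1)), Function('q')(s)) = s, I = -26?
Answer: Mul(17, I, Pow(6, Rational(1, 2))) ≈ Mul(41.641, I)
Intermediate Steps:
Function('q')(s) = Mul(Rational(2, 3), s)
Function('J')(K) = Add(K, Pow(K, 2)) (Function('J')(K) = Add(Add(Pow(K, 2), Mul(Mul(Rational(2, 3), 0), K)), K) = Add(Add(Pow(K, 2), Mul(0, K)), K) = Add(Add(Pow(K, 2), 0), K) = Add(Pow(K, 2), K) = Add(K, Pow(K, 2)))
Pow(Add(Add(Add(Function('J')(I), 961), Add(-247, Mul(-1, 631))), -2467), Rational(1, 2)) = Pow(Add(Add(Add(Mul(-26, Add(1, -26)), 961), Add(-247, Mul(-1, 631))), -2467), Rational(1, 2)) = Pow(Add(Add(Add(Mul(-26, -25), 961), Add(-247, -631)), -2467), Rational(1, 2)) = Pow(Add(Add(Add(650, 961), -878), -2467), Rational(1, 2)) = Pow(Add(Add(1611, -878), -2467), Rational(1, 2)) = Pow(Add(733, -2467), Rational(1, 2)) = Pow(-1734, Rational(1, 2)) = Mul(17, I, Pow(6, Rational(1, 2)))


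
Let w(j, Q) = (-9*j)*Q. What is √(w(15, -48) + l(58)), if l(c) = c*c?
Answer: 2*√2461 ≈ 99.217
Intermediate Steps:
w(j, Q) = -9*Q*j
l(c) = c²
√(w(15, -48) + l(58)) = √(-9*(-48)*15 + 58²) = √(6480 + 3364) = √9844 = 2*√2461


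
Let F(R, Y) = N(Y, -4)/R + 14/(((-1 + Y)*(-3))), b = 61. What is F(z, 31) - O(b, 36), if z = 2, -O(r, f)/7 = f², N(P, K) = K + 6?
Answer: 408278/45 ≈ 9072.8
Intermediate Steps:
N(P, K) = 6 + K
O(r, f) = -7*f²
F(R, Y) = 2/R + 14/(3 - 3*Y) (F(R, Y) = (6 - 4)/R + 14/(((-1 + Y)*(-3))) = 2/R + 14/(3 - 3*Y))
F(z, 31) - O(b, 36) = (⅔)*(-3 - 7*2 + 3*31)/(2*(-1 + 31)) - (-7)*36² = (⅔)*(½)*(-3 - 14 + 93)/30 - (-7)*1296 = (⅔)*(½)*(1/30)*76 - 1*(-9072) = 38/45 + 9072 = 408278/45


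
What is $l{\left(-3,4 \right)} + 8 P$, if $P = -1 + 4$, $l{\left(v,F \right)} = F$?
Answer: $28$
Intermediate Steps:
$P = 3$
$l{\left(-3,4 \right)} + 8 P = 4 + 8 \cdot 3 = 4 + 24 = 28$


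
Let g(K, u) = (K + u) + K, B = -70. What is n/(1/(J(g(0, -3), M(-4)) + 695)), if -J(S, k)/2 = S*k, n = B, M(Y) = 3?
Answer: -49910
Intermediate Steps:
g(K, u) = u + 2*K
n = -70
J(S, k) = -2*S*k
n/(1/(J(g(0, -3), M(-4)) + 695)) = -70/(1/(-2*(-3 + 2*0)*3 + 695)) = -70/(1/(-2*(-3 + 0)*3 + 695)) = -70/(1/(-2*(-3)*3 + 695)) = -70/(1/(18 + 695)) = -70/(1/713) = -70/1/713 = -70*713 = -49910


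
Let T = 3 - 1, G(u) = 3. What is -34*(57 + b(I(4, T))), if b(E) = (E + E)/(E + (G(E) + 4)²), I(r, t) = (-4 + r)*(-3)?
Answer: -1938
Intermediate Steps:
T = 2
I(r, t) = 12 - 3*r
b(E) = 2*E/(49 + E) (b(E) = (E + E)/(E + (3 + 4)²) = (2*E)/(E + 7²) = (2*E)/(E + 49) = (2*E)/(49 + E) = 2*E/(49 + E))
-34*(57 + b(I(4, T))) = -34*(57 + 2*(12 - 3*4)/(49 + (12 - 3*4))) = -34*(57 + 2*(12 - 12)/(49 + (12 - 12))) = -34*(57 + 2*0/(49 + 0)) = -34*(57 + 2*0/49) = -34*(57 + 2*0*(1/49)) = -34*(57 + 0) = -34*57 = -1938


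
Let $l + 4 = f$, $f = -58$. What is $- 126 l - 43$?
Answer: $7769$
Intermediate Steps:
$l = -62$ ($l = -4 - 58 = -62$)
$- 126 l - 43 = \left(-126\right) \left(-62\right) - 43 = 7812 - 43 = 7769$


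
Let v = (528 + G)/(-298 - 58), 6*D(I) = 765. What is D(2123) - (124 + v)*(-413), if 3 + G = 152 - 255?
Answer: 4525644/89 ≈ 50850.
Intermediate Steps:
G = -106 (G = -3 + (152 - 255) = -3 - 103 = -106)
D(I) = 255/2 (D(I) = (1/6)*765 = 255/2)
v = -211/178 (v = (528 - 106)/(-298 - 58) = 422/(-356) = 422*(-1/356) = -211/178 ≈ -1.1854)
D(2123) - (124 + v)*(-413) = 255/2 - (124 - 211/178)*(-413) = 255/2 - 21861*(-413)/178 = 255/2 - 1*(-9028593/178) = 255/2 + 9028593/178 = 4525644/89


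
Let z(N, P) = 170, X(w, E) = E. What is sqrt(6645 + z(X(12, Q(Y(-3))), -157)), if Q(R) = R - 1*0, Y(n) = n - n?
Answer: sqrt(6815) ≈ 82.553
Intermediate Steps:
Y(n) = 0
Q(R) = R (Q(R) = R + 0 = R)
sqrt(6645 + z(X(12, Q(Y(-3))), -157)) = sqrt(6645 + 170) = sqrt(6815)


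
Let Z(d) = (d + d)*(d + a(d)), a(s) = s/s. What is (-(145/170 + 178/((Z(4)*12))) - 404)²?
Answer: 2733443875969/16646400 ≈ 1.6421e+5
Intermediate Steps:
a(s) = 1
Z(d) = 2*d*(1 + d) (Z(d) = (d + d)*(d + 1) = (2*d)*(1 + d) = 2*d*(1 + d))
(-(145/170 + 178/((Z(4)*12))) - 404)² = (-(145/170 + 178/(((2*4*(1 + 4))*12))) - 404)² = (-(145*(1/170) + 178/(((2*4*5)*12))) - 404)² = (-(29/34 + 178/((40*12))) - 404)² = (-(29/34 + 178/480) - 404)² = (-(29/34 + 178*(1/480)) - 404)² = (-(29/34 + 89/240) - 404)² = (-1*4993/4080 - 404)² = (-4993/4080 - 404)² = (-1653313/4080)² = 2733443875969/16646400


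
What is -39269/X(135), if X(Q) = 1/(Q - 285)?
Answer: 5890350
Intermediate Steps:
X(Q) = 1/(-285 + Q)
-39269/X(135) = -39269/(1/(-285 + 135)) = -39269/(1/(-150)) = -39269/(-1/150) = -39269*(-150) = 5890350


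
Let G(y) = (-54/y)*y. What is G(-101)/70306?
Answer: -27/35153 ≈ -0.00076807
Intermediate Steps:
G(y) = -54
G(-101)/70306 = -54/70306 = -54*1/70306 = -27/35153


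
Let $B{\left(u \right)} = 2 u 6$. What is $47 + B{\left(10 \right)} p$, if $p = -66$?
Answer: $-7873$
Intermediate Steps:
$B{\left(u \right)} = 12 u$
$47 + B{\left(10 \right)} p = 47 + 12 \cdot 10 \left(-66\right) = 47 + 120 \left(-66\right) = 47 - 7920 = -7873$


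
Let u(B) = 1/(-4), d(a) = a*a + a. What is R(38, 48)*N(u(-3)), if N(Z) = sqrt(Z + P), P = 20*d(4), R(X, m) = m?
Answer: 24*sqrt(1599) ≈ 959.70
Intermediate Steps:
d(a) = a + a**2 (d(a) = a**2 + a = a + a**2)
P = 400 (P = 20*(4*(1 + 4)) = 20*(4*5) = 20*20 = 400)
u(B) = -1/4
N(Z) = sqrt(400 + Z) (N(Z) = sqrt(Z + 400) = sqrt(400 + Z))
R(38, 48)*N(u(-3)) = 48*sqrt(400 - 1/4) = 48*sqrt(1599/4) = 48*(sqrt(1599)/2) = 24*sqrt(1599)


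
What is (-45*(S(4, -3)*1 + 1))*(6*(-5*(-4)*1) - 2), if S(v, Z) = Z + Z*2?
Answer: 42480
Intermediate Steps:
S(v, Z) = 3*Z (S(v, Z) = Z + 2*Z = 3*Z)
(-45*(S(4, -3)*1 + 1))*(6*(-5*(-4)*1) - 2) = (-45*((3*(-3))*1 + 1))*(6*(-5*(-4)*1) - 2) = (-45*(-9*1 + 1))*(6*(20*1) - 2) = (-45*(-9 + 1))*(6*20 - 2) = (-45*(-8))*(120 - 2) = 360*118 = 42480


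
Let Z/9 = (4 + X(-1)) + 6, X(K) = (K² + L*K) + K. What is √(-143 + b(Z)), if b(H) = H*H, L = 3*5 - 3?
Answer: √181 ≈ 13.454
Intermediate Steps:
L = 12 (L = 15 - 3 = 12)
X(K) = K² + 13*K (X(K) = (K² + 12*K) + K = K² + 13*K)
Z = -18 (Z = 9*((4 - (13 - 1)) + 6) = 9*((4 - 1*12) + 6) = 9*((4 - 12) + 6) = 9*(-8 + 6) = 9*(-2) = -18)
b(H) = H²
√(-143 + b(Z)) = √(-143 + (-18)²) = √(-143 + 324) = √181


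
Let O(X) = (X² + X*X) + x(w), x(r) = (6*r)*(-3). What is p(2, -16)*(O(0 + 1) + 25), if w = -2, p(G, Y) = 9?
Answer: 567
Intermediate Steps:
x(r) = -18*r
O(X) = 36 + 2*X² (O(X) = (X² + X*X) - 18*(-2) = (X² + X²) + 36 = 2*X² + 36 = 36 + 2*X²)
p(2, -16)*(O(0 + 1) + 25) = 9*((36 + 2*(0 + 1)²) + 25) = 9*((36 + 2*1²) + 25) = 9*((36 + 2*1) + 25) = 9*((36 + 2) + 25) = 9*(38 + 25) = 9*63 = 567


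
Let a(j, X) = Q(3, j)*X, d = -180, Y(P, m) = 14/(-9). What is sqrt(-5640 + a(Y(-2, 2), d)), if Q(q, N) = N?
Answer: 4*I*sqrt(335) ≈ 73.212*I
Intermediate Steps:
Y(P, m) = -14/9 (Y(P, m) = 14*(-1/9) = -14/9)
a(j, X) = X*j (a(j, X) = j*X = X*j)
sqrt(-5640 + a(Y(-2, 2), d)) = sqrt(-5640 - 180*(-14/9)) = sqrt(-5640 + 280) = sqrt(-5360) = 4*I*sqrt(335)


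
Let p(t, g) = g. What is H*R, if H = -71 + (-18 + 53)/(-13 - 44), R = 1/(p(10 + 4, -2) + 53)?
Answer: -4082/2907 ≈ -1.4042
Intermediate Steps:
R = 1/51 (R = 1/(-2 + 53) = 1/51 ≈ 0.019608)
H = -4082/57 (H = -71 + 35/(-57) = -71 + 35*(-1/57) = -71 - 35/57 = -4082/57 ≈ -71.614)
H*R = -4082/57*1/51 = -4082/2907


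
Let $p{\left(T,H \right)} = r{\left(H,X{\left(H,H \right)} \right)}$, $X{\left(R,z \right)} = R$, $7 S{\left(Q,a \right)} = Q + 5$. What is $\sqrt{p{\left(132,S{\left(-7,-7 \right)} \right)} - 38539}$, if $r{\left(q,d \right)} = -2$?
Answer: $i \sqrt{38541} \approx 196.32 i$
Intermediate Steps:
$S{\left(Q,a \right)} = \frac{5}{7} + \frac{Q}{7}$ ($S{\left(Q,a \right)} = \frac{Q + 5}{7} = \frac{5 + Q}{7} = \frac{5}{7} + \frac{Q}{7}$)
$p{\left(T,H \right)} = -2$
$\sqrt{p{\left(132,S{\left(-7,-7 \right)} \right)} - 38539} = \sqrt{-2 - 38539} = \sqrt{-38541} = i \sqrt{38541}$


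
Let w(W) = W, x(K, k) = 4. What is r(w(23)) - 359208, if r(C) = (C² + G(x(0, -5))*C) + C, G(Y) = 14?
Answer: -358334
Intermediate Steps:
r(C) = C² + 15*C (r(C) = (C² + 14*C) + C = C² + 15*C)
r(w(23)) - 359208 = 23*(15 + 23) - 359208 = 23*38 - 359208 = 874 - 359208 = -358334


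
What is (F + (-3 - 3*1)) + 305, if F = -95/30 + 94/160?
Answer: 71141/240 ≈ 296.42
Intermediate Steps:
F = -619/240 (F = -95*1/30 + 94*(1/160) = -19/6 + 47/80 = -619/240 ≈ -2.5792)
(F + (-3 - 3*1)) + 305 = (-619/240 + (-3 - 3*1)) + 305 = (-619/240 + (-3 - 3)) + 305 = (-619/240 - 6) + 305 = -2059/240 + 305 = 71141/240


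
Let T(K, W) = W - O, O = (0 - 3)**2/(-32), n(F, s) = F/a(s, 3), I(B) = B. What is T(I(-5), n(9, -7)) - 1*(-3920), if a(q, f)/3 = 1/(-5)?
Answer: 124969/32 ≈ 3905.3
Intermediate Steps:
a(q, f) = -3/5 (a(q, f) = 3/(-5) = 3*(-1/5) = -3/5)
n(F, s) = -5*F/3 (n(F, s) = F/(-3/5) = F*(-5/3) = -5*F/3)
O = -9/32 (O = (-3)**2*(-1/32) = 9*(-1/32) = -9/32 ≈ -0.28125)
T(K, W) = 9/32 + W (T(K, W) = W - 1*(-9/32) = W + 9/32 = 9/32 + W)
T(I(-5), n(9, -7)) - 1*(-3920) = (9/32 - 5/3*9) - 1*(-3920) = (9/32 - 15) + 3920 = -471/32 + 3920 = 124969/32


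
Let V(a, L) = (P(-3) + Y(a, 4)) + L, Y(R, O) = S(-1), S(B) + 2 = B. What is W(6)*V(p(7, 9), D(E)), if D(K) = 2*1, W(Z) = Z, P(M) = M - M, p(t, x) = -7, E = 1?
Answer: -6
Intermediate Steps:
S(B) = -2 + B
P(M) = 0
Y(R, O) = -3 (Y(R, O) = -2 - 1 = -3)
D(K) = 2
V(a, L) = -3 + L (V(a, L) = (0 - 3) + L = -3 + L)
W(6)*V(p(7, 9), D(E)) = 6*(-3 + 2) = 6*(-1) = -6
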